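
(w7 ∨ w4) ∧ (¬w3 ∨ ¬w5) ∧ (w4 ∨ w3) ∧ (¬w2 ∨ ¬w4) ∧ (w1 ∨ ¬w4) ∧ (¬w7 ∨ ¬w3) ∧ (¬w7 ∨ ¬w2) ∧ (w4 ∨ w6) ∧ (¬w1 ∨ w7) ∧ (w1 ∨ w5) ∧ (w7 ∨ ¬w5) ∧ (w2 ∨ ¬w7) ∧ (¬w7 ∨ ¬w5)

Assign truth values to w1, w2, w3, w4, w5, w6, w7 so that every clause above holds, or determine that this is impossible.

UNSATISFIABLE

Try w7 = True.
The clause (¬w3) is unit, so w3 = False.
The clause (w4) is unit, so w4 = True.
The clause (¬w2) is unit, so w2 = False.
But (w2) is also a unit clause — contradiction.
Undo w7 and try w7 = False.
The clause (w4) is unit, so w4 = True.
The clause (¬w2) is unit, so w2 = False.
The clause (w1) is unit, so w1 = True.
But (¬w1) is also a unit clause — contradiction.
Neither w7 = True nor w7 = False works.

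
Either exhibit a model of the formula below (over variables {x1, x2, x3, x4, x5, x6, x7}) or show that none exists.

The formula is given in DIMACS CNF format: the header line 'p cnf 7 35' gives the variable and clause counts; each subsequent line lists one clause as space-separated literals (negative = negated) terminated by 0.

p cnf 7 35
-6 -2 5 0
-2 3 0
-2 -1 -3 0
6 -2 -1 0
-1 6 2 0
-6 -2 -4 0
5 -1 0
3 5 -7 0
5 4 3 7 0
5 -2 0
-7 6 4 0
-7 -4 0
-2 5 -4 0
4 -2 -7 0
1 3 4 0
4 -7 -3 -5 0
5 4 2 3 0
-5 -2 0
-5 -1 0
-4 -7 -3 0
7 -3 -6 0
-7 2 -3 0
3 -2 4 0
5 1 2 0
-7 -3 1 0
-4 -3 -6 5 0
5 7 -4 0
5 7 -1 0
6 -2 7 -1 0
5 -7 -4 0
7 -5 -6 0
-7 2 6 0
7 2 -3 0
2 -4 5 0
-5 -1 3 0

x1=False,  x2=False,  x3=False,  x4=True,  x5=True,  x6=False,  x7=False

Try x2 = False.
Try x1 = False.
(x5) alone gives x5 = True.
Try x7 = False.
(¬x6) alone gives x6 = False.
(¬x3) alone gives x3 = False.
(x4) alone gives x4 = True.
All clauses are satisfied.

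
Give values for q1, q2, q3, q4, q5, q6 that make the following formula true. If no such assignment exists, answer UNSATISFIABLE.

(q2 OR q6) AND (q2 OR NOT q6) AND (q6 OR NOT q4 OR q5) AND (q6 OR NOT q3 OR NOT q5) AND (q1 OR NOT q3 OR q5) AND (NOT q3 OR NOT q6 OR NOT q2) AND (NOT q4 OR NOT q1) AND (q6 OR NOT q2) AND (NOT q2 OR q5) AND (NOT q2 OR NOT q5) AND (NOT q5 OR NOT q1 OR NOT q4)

UNSATISFIABLE

Case q2 = true:
The clause (q6) is unit, so q6 = true.
The clause (NOT q3) is unit, so q3 = false.
The clause (q5) is unit, so q5 = true.
That conflicts with the unit clause (NOT q5).
Undo q2 and try q2 = false.
The clause (q6) is unit, so q6 = true.
That conflicts with the unit clause (NOT q6).
Neither q2 = true nor q2 = false works.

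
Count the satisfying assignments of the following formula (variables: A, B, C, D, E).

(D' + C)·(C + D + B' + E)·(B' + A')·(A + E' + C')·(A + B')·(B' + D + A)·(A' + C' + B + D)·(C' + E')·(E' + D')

There are 2^5 = 32 truth assignments over (A, B, C, D, E).
Split on C. With C = 1, the clauses containing C are satisfied and C' drops from the rest; 3 of the 2^4 = 16 assignments to the other variables satisfy what remains.
With C = 0, by the same count on the reduced clause set, 4 assignments work.
(One model: A=F, B=F, C=F, D=F, E=F.)
Total: 3 + 4 = 7.

7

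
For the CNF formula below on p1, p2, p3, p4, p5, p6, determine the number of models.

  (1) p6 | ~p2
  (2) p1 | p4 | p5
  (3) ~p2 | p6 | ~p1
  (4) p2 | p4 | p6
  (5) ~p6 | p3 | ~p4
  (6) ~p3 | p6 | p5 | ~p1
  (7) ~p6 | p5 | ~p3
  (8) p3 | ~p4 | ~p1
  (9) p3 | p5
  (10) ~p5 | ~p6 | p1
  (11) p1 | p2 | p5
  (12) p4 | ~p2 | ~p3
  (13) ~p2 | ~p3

There are 2^6 = 64 truth assignments over (p1, p2, p3, p4, p5, p6).
Split on p6. With p6 = 1, the clauses containing p6 are satisfied and ~p6 drops from the rest; 4 of the 2^5 = 32 assignments to the other variables satisfy what remains.
With p6 = 0, by the same count on the reduced clause set, 3 assignments work.
(One model: p1=F, p2=F, p3=F, p4=T, p5=T, p6=F.)
Total: 4 + 3 = 7.

7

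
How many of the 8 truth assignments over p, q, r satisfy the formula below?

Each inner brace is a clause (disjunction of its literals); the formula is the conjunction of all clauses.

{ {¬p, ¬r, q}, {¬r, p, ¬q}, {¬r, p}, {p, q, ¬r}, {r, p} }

3

There are 2^3 = 8 truth assignments over (p, q, r).
Split on q. With q = True, the clauses containing q are satisfied and ¬q drops from the rest; 2 of the 2^2 = 4 assignments to the other variables satisfy what remains.
With q = False, by the same count on the reduced clause set, 1 assignment works.
(One model: p=T, q=F, r=F.)
Total: 2 + 1 = 3.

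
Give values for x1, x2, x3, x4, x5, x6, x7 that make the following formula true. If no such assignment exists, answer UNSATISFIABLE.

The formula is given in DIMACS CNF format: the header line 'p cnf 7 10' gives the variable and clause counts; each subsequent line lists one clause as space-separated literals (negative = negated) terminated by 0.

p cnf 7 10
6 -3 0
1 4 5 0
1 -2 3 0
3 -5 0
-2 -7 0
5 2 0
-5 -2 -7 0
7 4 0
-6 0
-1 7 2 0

x1: True; x2: True; x3: False; x4: True; x5: False; x6: False; x7: False

From the singleton clause (¬x6), x6 = False.
From the singleton clause (¬x3), x3 = False.
From the singleton clause (¬x5), x5 = False.
From the singleton clause (x2), x2 = True.
From the singleton clause (x1), x1 = True.
From the singleton clause (¬x7), x7 = False.
From the singleton clause (x4), x4 = True.
All clauses are satisfied.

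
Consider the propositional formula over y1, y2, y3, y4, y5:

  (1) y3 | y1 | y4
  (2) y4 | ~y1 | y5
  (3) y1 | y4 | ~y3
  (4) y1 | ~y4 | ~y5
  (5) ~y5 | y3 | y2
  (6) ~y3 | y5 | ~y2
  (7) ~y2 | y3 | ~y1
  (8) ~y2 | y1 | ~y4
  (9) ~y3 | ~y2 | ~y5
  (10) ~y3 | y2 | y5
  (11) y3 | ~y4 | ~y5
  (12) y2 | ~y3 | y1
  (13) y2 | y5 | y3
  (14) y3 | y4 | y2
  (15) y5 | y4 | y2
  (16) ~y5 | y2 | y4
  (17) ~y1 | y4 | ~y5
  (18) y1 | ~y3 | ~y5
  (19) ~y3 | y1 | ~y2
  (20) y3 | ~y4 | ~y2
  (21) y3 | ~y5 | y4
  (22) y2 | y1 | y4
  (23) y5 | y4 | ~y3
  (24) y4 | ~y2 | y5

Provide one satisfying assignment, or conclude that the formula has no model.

y1: 1, y2: 0, y3: 1, y4: 1, y5: 1

Branch on y3: set y3 = 1.
Branch on y1: set y1 = 1.
Branch on y4: set y4 = 1.
Branch on y5: set y5 = 1.
(~y2) alone gives y2 = 0.
This assignment satisfies each clause.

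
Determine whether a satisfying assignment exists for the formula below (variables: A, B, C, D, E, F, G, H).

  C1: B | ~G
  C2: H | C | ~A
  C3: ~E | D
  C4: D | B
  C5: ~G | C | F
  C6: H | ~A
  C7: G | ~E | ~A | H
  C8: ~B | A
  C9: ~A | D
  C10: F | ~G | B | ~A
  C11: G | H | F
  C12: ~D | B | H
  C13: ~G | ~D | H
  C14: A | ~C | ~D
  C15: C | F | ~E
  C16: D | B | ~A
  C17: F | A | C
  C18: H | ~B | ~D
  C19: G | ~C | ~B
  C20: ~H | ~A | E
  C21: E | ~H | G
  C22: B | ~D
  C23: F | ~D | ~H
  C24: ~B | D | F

Branch on B: set B = 1.
(A) alone gives A = 1.
(H) alone gives H = 1.
(D) alone gives D = 1.
(E) alone gives E = 1.
(F) alone gives F = 1.
Branch on G: set G = 1.
Every clause is now satisfied; C is unconstrained.
A satisfying assignment: A=1,  B=1,  C=1,  D=1,  E=1,  F=1,  G=1,  H=1.

Satisfiable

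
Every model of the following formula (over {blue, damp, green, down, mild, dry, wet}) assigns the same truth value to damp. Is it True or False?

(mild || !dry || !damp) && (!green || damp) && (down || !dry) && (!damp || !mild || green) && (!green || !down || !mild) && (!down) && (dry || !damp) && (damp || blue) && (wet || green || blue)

Suppose damp = true.
The clause (!down) is unit, so down = false.
The clause (!dry) is unit, so dry = false.
Now (dry) is unsatisfied and unit — conflict.
So every satisfying assignment has damp = False.

False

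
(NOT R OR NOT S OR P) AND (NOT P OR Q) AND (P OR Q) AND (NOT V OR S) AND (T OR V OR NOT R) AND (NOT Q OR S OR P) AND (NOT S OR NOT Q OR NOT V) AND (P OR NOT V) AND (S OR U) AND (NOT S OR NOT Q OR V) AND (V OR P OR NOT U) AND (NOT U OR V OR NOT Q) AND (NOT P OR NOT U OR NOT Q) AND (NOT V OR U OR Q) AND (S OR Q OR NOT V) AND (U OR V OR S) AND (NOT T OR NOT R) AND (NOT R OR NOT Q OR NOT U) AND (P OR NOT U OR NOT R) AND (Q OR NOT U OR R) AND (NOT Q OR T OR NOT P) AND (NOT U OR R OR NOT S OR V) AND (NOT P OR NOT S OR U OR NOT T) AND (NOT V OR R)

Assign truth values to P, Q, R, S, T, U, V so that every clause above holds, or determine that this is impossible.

UNSATISFIABLE

Try P = false.
The clause (Q) is unit, so Q = true.
The clause (S) is unit, so S = true.
The clause (NOT R) is unit, so R = false.
The clause (NOT V) is unit, so V = false.
But (V) is also a unit clause — contradiction.
That branch fails; take P = true instead.
The clause (Q) is unit, so Q = true.
The clause (NOT U) is unit, so U = false.
The clause (S) is unit, so S = true.
The clause (NOT V) is unit, so V = false.
But (V) is also a unit clause — contradiction.
Neither P = true nor P = false works.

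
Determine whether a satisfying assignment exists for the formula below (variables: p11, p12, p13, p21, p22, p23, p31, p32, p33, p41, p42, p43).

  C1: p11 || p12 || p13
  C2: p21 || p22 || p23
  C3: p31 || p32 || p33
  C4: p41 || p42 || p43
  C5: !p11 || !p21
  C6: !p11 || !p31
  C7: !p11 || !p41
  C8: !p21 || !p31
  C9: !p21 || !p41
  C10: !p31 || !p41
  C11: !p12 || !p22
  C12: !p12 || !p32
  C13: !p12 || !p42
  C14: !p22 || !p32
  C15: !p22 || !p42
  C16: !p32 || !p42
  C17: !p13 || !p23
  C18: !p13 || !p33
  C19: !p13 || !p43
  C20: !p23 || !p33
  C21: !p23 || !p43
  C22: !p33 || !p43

No

Branch on p11: set p11 = false.
Branch on p12: set p12 = true.
(!p22) alone gives p22 = false.
(!p32) alone gives p32 = false.
(!p42) alone gives p42 = false.
Branch on p21: set p21 = true.
(!p31) alone gives p31 = false.
(p33) alone gives p33 = true.
(!p41) alone gives p41 = false.
(p43) alone gives p43 = true.
Now (!p43) is unsatisfied and unit — conflict.
Undo p21 and try p21 = false.
(p23) alone gives p23 = true.
(!p13) alone gives p13 = false.
(!p33) alone gives p33 = false.
(p31) alone gives p31 = true.
(!p41) alone gives p41 = false.
(p43) alone gives p43 = true.
Now (!p43) is unsatisfied and unit — conflict.
Either choice for p21 ends in contradiction.
Undo p12 and try p12 = false.
(p13) alone gives p13 = true.
(!p23) alone gives p23 = false.
(!p33) alone gives p33 = false.
(!p43) alone gives p43 = false.
Branch on p21: set p21 = true.
(!p31) alone gives p31 = false.
(p32) alone gives p32 = true.
(!p41) alone gives p41 = false.
(p42) alone gives p42 = true.
Now (!p42) is unsatisfied and unit — conflict.
Undo p21 and try p21 = false.
(p22) alone gives p22 = true.
(!p32) alone gives p32 = false.
(p31) alone gives p31 = true.
(!p41) alone gives p41 = false.
(p42) alone gives p42 = true.
Now (!p42) is unsatisfied and unit — conflict.
Either choice for p21 ends in contradiction.
Either choice for p12 ends in contradiction.
Undo p11 and try p11 = true.
(!p21) alone gives p21 = false.
(!p31) alone gives p31 = false.
(!p41) alone gives p41 = false.
Branch on p22: set p22 = true.
(!p12) alone gives p12 = false.
(!p32) alone gives p32 = false.
(p33) alone gives p33 = true.
(!p42) alone gives p42 = false.
(p43) alone gives p43 = true.
Now (!p43) is unsatisfied and unit — conflict.
Undo p22 and try p22 = false.
(p23) alone gives p23 = true.
(!p13) alone gives p13 = false.
(!p33) alone gives p33 = false.
(p32) alone gives p32 = true.
(!p12) alone gives p12 = false.
(!p42) alone gives p42 = false.
(p43) alone gives p43 = true.
Now (!p43) is unsatisfied and unit — conflict.
Either choice for p22 ends in contradiction.
Either choice for p11 ends in contradiction.
No assignment satisfies every clause.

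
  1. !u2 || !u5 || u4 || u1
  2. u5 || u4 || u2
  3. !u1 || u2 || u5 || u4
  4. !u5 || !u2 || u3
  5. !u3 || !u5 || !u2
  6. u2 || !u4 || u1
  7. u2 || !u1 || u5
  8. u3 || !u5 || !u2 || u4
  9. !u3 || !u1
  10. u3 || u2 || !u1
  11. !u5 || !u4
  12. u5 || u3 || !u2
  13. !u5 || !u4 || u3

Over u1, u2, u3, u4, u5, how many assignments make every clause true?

4

There are 2^5 = 32 truth assignments over (u1, u2, u3, u4, u5).
Split on u2. With u2 = true, the clauses containing u2 are satisfied and !u2 drops from the rest; 2 of the 2^4 = 16 assignments to the other variables satisfy what remains.
With u2 = false, by the same count on the reduced clause set, 2 assignments work.
(One model: u1=F, u2=F, u3=F, u4=F, u5=T.)
Total: 2 + 2 = 4.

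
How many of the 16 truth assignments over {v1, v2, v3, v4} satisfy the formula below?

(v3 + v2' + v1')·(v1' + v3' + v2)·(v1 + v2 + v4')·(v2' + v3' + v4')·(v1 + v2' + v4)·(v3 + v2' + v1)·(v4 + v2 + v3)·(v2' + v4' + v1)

There are 2^4 = 16 truth assignments over (v1, v2, v3, v4).
Check each against the 8 clauses (columns in the order v1, v2, v3, v4):
  F F F F  ✗ fails (v4 + v2 + v3)
  F F F T  ✗ fails (v1 + v2 + v4')
  F F T F  ✓ satisfies all
  F F T T  ✗ fails (v1 + v2 + v4')
  F T F F  ✗ fails (v1 + v2' + v4)
  F T F T  ✗ fails (v3 + v2' + v1)
  F T T F  ✗ fails (v1 + v2' + v4)
  F T T T  ✗ fails (v2' + v3' + v4')
  T F F F  ✗ fails (v4 + v2 + v3)
  T F F T  ✓ satisfies all
  T F T F  ✗ fails (v1' + v3' + v2)
  T F T T  ✗ fails (v1' + v3' + v2)
  T T F F  ✗ fails (v3 + v2' + v1')
  T T F T  ✗ fails (v3 + v2' + v1')
  T T T F  ✓ satisfies all
  T T T T  ✗ fails (v2' + v3' + v4')
3 of the 16 rows are models.

3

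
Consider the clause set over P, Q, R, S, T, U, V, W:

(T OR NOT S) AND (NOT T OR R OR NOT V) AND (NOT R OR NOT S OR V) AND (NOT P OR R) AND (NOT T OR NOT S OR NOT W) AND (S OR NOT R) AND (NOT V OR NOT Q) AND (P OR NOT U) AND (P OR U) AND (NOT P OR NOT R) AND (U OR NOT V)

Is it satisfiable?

Unsatisfiable

Case T = true:
Case R = true:
(S) alone gives S = true.
(V) alone gives V = true.
(NOT W) alone gives W = false.
(NOT Q) alone gives Q = false.
(NOT P) alone gives P = false.
(NOT U) alone gives U = false.
That conflicts with the unit clause (U).
So R must be the other value — set R = false.
(NOT V) alone gives V = false.
(NOT P) alone gives P = false.
(NOT U) alone gives U = false.
That conflicts with the unit clause (U).
Either choice for R ends in contradiction.
So T must be the other value — set T = false.
(NOT S) alone gives S = false.
(NOT R) alone gives R = false.
(NOT P) alone gives P = false.
(NOT U) alone gives U = false.
That conflicts with the unit clause (U).
Either choice for T ends in contradiction.
No assignment satisfies every clause.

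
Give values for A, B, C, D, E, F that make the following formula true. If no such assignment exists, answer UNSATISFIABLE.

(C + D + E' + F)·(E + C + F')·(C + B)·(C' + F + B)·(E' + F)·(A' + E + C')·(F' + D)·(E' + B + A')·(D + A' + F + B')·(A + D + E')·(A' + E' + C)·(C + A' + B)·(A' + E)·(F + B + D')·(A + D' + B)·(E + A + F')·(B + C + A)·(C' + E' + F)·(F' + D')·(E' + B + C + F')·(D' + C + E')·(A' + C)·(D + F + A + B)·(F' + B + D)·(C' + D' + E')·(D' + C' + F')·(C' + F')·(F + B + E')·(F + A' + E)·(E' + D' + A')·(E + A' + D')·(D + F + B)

Branch on C: set C = 1.
Unit clause (F') forces F = 0.
Unit clause (B) forces B = 1.
Unit clause (E') forces E = 0.
Unit clause (A') forces A = 0.
All clauses hold; D can take either value.

A=0, B=1, C=1, D=1, E=0, F=0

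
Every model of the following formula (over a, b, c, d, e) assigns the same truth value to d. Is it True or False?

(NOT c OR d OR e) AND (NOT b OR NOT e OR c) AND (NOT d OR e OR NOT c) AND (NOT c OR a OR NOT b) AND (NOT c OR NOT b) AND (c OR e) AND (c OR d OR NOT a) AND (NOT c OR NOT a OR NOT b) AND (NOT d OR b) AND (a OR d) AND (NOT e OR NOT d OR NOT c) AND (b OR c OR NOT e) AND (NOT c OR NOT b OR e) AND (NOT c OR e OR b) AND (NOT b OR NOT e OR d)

False

Suppose d = true.
The clause (b) is unit, so b = true.
The clause (NOT c) is unit, so c = false.
The clause (NOT e) is unit, so e = false.
But (e) is also a unit clause — contradiction.
So every satisfying assignment has d = False.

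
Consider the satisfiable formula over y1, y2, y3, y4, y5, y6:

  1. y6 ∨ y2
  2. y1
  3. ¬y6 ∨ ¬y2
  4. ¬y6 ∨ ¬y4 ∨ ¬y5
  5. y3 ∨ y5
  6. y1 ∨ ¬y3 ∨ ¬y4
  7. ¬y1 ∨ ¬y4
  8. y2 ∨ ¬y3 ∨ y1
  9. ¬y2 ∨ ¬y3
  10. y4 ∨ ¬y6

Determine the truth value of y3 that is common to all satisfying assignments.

Suppose y3 = True.
From the singleton clause (y1), y1 = True.
From the singleton clause (¬y4), y4 = False.
From the singleton clause (¬y2), y2 = False.
From the singleton clause (y6), y6 = True.
That conflicts with the unit clause (¬y6).
So every satisfying assignment has y3 = False.

False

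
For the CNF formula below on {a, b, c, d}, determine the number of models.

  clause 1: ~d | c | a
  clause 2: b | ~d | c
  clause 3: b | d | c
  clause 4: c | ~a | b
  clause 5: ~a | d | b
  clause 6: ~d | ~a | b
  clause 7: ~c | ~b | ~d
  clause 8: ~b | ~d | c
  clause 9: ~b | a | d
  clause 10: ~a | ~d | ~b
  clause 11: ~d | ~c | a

There are 2^4 = 16 truth assignments over (a, b, c, d).
Check each against the 11 clauses (columns in the order a, b, c, d):
  F F F F  ✗ fails (b | d | c)
  F F F T  ✗ fails (~d | c | a)
  F F T F  ✓ satisfies all
  F F T T  ✗ fails (~d | ~c | a)
  F T F F  ✗ fails (~b | a | d)
  F T F T  ✗ fails (~d | c | a)
  F T T F  ✗ fails (~b | a | d)
  F T T T  ✗ fails (~c | ~b | ~d)
  T F F F  ✗ fails (b | d | c)
  T F F T  ✗ fails (b | ~d | c)
  T F T F  ✗ fails (~a | d | b)
  T F T T  ✗ fails (~d | ~a | b)
  T T F F  ✓ satisfies all
  T T F T  ✗ fails (~b | ~d | c)
  T T T F  ✓ satisfies all
  T T T T  ✗ fails (~c | ~b | ~d)
3 of the 16 rows are models.

3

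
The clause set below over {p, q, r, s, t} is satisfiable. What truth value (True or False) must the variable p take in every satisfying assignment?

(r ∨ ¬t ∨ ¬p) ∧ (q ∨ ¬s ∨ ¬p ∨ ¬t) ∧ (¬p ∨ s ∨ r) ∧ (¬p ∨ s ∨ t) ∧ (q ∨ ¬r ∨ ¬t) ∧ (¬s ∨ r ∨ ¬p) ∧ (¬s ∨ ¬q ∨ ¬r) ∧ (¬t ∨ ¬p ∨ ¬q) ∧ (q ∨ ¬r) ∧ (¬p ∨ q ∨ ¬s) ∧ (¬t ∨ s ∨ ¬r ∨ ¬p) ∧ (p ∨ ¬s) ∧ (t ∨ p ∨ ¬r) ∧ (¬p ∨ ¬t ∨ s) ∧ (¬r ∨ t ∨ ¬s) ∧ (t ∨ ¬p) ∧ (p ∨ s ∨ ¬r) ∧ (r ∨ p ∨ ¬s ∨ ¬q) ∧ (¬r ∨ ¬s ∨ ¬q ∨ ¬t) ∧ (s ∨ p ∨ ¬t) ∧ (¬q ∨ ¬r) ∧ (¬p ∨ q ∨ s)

Suppose p = True.
From the singleton clause (t), t = True.
From the singleton clause (r), r = True.
From the singleton clause (q), q = True.
But (¬q) is also a unit clause — contradiction.
So every satisfying assignment has p = False.

False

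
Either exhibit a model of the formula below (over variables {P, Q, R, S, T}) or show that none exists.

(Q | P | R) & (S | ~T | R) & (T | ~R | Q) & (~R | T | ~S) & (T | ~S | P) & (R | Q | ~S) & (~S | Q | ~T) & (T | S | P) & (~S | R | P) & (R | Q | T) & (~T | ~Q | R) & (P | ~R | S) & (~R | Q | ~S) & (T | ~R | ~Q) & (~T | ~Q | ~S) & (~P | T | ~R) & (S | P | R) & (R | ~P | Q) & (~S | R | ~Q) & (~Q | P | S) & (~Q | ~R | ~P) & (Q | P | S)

Try Q = 0.
Try P = 1.
Unit clause (R) forces R = 1.
Unit clause (T) forces T = 1.
Unit clause (~S) forces S = 0.
This assignment satisfies each clause.

P ↦ 1,  Q ↦ 0,  R ↦ 1,  S ↦ 0,  T ↦ 1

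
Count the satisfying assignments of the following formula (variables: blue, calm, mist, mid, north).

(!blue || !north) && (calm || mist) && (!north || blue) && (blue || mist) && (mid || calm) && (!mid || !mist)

4

There are 2^5 = 32 truth assignments over (blue, calm, mist, mid, north).
Split on north. With north = true, the clauses containing north are satisfied and !north drops from the rest; 0 of the 2^4 = 16 assignments to the other variables satisfy what remains.
With north = false, by the same count on the reduced clause set, 4 assignments work.
(One model: blue=F, calm=T, mist=T, mid=F, north=F.)
Total: 0 + 4 = 4.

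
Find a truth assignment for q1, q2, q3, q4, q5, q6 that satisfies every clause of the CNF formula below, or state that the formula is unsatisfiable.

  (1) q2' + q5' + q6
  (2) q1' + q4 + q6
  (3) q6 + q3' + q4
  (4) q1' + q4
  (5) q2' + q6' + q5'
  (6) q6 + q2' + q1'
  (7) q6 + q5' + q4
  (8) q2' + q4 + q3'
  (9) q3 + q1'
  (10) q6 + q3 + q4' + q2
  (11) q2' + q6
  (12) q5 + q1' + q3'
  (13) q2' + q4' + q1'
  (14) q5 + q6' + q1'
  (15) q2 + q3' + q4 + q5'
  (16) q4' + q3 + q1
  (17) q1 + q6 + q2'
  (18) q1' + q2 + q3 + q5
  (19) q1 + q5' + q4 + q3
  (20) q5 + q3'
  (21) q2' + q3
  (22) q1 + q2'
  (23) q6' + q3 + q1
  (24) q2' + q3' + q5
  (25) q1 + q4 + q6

q1: 1,  q2: 0,  q3: 1,  q4: 1,  q5: 1,  q6: 0

Case q1 = 1:
The clause (q4) is unit, so q4 = 1.
The clause (q3) is unit, so q3 = 1.
The clause (q5) is unit, so q5 = 1.
The clause (q2') is unit, so q2 = 0.
All clauses hold; q6 can take either value.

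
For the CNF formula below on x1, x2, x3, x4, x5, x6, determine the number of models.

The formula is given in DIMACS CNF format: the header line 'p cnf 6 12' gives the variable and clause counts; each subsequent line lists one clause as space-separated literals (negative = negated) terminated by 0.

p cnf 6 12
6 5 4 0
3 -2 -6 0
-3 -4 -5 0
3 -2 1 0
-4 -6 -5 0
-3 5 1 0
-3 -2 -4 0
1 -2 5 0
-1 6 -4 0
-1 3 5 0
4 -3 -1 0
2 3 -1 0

12

There are 2^6 = 64 truth assignments over (x1, x2, x3, x4, x5, x6).
Split on x4. With x4 = True, the clauses containing x4 are satisfied and ¬x4 drops from the rest; 4 of the 2^5 = 32 assignments to the other variables satisfy what remains.
With x4 = False, by the same count on the reduced clause set, 8 assignments work.
(One model: x1=F, x2=F, x3=F, x4=F, x5=F, x6=T.)
Total: 4 + 8 = 12.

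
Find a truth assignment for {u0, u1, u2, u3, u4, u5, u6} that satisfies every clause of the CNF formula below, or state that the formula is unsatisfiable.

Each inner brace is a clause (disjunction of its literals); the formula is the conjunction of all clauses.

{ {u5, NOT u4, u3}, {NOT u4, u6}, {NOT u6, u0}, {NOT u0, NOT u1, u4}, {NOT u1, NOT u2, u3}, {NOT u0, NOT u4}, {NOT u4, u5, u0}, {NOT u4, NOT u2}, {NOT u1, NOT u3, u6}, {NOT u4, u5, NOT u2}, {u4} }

Unit clause (u4) forces u4 = true.
Unit clause (u6) forces u6 = true.
Unit clause (u0) forces u0 = true.
Now (NOT u0) is unsatisfied and unit — conflict.

UNSATISFIABLE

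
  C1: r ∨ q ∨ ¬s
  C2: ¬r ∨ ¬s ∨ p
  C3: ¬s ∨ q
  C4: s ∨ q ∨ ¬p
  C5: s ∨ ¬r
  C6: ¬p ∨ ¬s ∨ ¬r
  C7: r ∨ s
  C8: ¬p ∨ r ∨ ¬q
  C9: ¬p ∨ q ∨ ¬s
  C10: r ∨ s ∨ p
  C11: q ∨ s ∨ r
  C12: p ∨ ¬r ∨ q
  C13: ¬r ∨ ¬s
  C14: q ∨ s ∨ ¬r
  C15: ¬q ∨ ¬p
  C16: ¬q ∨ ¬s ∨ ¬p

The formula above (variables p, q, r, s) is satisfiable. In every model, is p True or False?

Suppose p = True.
The clause (¬q) is unit, so q = False.
The clause (¬s) is unit, so s = False.
But (s) is also a unit clause — contradiction.
So every satisfying assignment has p = False.

False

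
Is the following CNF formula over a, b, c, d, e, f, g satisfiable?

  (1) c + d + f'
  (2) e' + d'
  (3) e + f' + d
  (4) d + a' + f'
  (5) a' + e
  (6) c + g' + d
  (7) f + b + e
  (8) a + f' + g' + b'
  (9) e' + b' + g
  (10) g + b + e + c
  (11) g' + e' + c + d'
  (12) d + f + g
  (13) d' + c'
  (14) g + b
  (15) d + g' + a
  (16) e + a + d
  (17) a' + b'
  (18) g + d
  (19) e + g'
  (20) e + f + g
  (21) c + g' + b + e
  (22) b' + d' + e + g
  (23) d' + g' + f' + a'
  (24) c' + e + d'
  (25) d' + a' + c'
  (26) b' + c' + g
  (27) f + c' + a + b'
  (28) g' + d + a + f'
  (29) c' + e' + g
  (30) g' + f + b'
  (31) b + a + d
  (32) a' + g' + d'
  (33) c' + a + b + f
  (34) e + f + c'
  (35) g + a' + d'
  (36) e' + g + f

Yes, satisfiable

Case e = 1:
Unit clause (d') forces d = 0.
Unit clause (g) forces g = 1.
Unit clause (c) forces c = 1.
Unit clause (a) forces a = 1.
Unit clause (f') forces f = 0.
Unit clause (b') forces b = 0.
All clauses are satisfied.
A satisfying assignment: a: 1; b: 0; c: 1; d: 0; e: 1; f: 0; g: 1.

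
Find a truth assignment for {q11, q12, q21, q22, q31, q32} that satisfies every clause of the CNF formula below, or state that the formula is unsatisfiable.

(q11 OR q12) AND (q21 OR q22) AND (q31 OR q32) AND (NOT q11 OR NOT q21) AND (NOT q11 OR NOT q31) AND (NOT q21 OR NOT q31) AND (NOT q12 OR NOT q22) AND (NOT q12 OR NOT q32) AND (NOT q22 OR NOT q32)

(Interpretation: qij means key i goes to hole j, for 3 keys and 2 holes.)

Branch on q11: set q11 = true.
Unit clause (NOT q21) forces q21 = false.
Unit clause (q22) forces q22 = true.
Unit clause (NOT q31) forces q31 = false.
Unit clause (q32) forces q32 = true.
But (NOT q32) is also a unit clause — contradiction.
That branch fails; take q11 = false instead.
Unit clause (q12) forces q12 = true.
Unit clause (NOT q22) forces q22 = false.
Unit clause (q21) forces q21 = true.
Unit clause (NOT q31) forces q31 = false.
Unit clause (q32) forces q32 = true.
But (NOT q32) is also a unit clause — contradiction.
Both values of q11 lead to a conflict.

UNSATISFIABLE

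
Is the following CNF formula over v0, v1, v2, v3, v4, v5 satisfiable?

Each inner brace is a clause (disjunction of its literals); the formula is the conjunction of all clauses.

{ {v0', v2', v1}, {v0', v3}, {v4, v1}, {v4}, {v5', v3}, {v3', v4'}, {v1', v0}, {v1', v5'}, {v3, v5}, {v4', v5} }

No, unsatisfiable

From the singleton clause (v4), v4 = 1.
From the singleton clause (v3'), v3 = 0.
From the singleton clause (v0'), v0 = 0.
From the singleton clause (v5'), v5 = 0.
But (v5) is also a unit clause — contradiction.
No assignment satisfies every clause.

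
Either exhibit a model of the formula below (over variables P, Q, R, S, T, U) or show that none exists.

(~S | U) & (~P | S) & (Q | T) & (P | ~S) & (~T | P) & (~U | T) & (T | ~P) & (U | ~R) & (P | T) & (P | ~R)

Suppose S = 1.
The clause (U) is unit, so U = 1.
The clause (P) is unit, so P = 1.
The clause (T) is unit, so T = 1.
Every clause is now satisfied; Q, R are unconstrained.

P=1, Q=1, R=1, S=1, T=1, U=1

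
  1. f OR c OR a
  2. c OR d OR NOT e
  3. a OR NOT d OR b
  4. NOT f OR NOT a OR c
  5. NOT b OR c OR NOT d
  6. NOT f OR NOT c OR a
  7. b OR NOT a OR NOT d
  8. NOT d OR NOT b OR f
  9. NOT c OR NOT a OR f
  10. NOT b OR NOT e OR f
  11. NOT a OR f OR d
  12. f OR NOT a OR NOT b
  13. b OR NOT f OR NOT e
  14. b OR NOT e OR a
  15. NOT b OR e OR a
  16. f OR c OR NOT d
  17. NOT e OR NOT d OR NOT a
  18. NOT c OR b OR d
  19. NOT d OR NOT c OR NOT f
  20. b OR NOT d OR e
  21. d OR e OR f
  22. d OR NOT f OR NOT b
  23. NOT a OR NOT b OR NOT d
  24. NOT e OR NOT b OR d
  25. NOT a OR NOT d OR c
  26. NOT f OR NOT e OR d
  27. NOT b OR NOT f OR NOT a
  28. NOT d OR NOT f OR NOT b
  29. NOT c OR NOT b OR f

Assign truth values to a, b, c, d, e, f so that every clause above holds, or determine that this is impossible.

a: false, b: false, c: false, d: false, e: false, f: true

Try f = true.
Try a = false.
(NOT c) alone gives c = false.
Try d = false.
(NOT e) alone gives e = false.
(NOT b) alone gives b = false.
All clauses are satisfied.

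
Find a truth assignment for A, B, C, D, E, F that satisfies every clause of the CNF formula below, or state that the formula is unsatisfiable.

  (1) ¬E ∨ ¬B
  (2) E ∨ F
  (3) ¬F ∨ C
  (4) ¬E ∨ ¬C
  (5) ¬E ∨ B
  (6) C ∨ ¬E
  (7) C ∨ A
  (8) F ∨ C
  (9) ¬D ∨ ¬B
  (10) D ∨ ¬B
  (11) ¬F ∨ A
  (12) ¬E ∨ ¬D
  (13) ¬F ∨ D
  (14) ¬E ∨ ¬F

Case E = False:
(F) alone gives F = True.
(C) alone gives C = True.
(A) alone gives A = True.
(D) alone gives D = True.
(¬B) alone gives B = False.
This assignment satisfies each clause.

A: True; B: False; C: True; D: True; E: False; F: True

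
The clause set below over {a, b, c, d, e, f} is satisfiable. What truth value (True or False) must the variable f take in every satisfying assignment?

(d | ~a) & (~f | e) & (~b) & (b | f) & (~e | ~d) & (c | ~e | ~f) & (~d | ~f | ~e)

True

Suppose f = 0.
(~b) alone gives b = 0.
But (b) is also a unit clause — contradiction.
So every satisfying assignment has f = True.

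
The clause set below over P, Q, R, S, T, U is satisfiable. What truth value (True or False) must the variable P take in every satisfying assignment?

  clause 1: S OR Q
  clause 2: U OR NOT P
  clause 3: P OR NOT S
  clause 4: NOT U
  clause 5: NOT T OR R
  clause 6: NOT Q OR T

False

Suppose P = true.
The clause (U) is unit, so U = true.
But (NOT U) is also a unit clause — contradiction.
So every satisfying assignment has P = False.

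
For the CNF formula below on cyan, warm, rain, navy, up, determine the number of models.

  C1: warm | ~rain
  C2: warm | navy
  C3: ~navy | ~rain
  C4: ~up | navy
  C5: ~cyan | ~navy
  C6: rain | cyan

There are 2^5 = 32 truth assignments over (cyan, warm, rain, navy, up).
Split on cyan. With cyan = 1, the clauses containing cyan are satisfied and ~cyan drops from the rest; 2 of the 2^4 = 16 assignments to the other variables satisfy what remains.
With cyan = 0, by the same count on the reduced clause set, 1 assignment works.
(One model: cyan=F, warm=T, rain=T, navy=F, up=F.)
Total: 2 + 1 = 3.

3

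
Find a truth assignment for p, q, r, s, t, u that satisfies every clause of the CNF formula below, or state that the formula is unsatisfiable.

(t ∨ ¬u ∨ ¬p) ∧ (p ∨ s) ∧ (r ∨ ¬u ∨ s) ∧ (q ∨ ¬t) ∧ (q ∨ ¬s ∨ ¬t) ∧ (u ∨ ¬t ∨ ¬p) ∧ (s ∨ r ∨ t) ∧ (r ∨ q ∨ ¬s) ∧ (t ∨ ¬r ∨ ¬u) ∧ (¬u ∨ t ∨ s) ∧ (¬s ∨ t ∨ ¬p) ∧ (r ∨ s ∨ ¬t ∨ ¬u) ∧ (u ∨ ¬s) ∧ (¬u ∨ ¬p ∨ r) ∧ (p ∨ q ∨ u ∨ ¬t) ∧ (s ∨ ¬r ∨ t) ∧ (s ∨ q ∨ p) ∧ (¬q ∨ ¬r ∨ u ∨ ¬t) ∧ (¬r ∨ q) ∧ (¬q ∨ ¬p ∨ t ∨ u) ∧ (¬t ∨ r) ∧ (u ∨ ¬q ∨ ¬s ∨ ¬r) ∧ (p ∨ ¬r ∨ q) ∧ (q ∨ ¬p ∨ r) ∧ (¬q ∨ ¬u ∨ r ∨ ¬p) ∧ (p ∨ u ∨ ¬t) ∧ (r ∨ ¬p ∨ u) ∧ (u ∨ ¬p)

p=False; q=True; r=False; s=True; t=False; u=True

Branch on p: set p = False.
From the singleton clause (s), s = True.
From the singleton clause (u), u = True.
Branch on q: set q = True.
Branch on t: set t = False.
From the singleton clause (¬r), r = False.
This assignment satisfies each clause.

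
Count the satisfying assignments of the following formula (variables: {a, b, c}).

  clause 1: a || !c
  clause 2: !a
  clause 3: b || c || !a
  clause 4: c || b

1

There are 2^3 = 8 truth assignments over (a, b, c).
Check each against the 4 clauses (columns in the order a, b, c):
  F F F  ✗ fails (c || b)
  F F T  ✗ fails (a || !c)
  F T F  ✓ satisfies all
  F T T  ✗ fails (a || !c)
  T F F  ✗ fails (!a)
  T F T  ✗ fails (!a)
  T T F  ✗ fails (!a)
  T T T  ✗ fails (!a)
1 of the 8 rows is a model.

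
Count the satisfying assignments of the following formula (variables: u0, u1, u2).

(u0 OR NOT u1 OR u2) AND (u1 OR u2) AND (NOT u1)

2

There are 2^3 = 8 truth assignments over (u0, u1, u2).
Check each against the 3 clauses (columns in the order u0, u1, u2):
  F F F  ✗ fails (u1 OR u2)
  F F T  ✓ satisfies all
  F T F  ✗ fails (u0 OR NOT u1 OR u2)
  F T T  ✗ fails (NOT u1)
  T F F  ✗ fails (u1 OR u2)
  T F T  ✓ satisfies all
  T T F  ✗ fails (NOT u1)
  T T T  ✗ fails (NOT u1)
2 of the 8 rows are models.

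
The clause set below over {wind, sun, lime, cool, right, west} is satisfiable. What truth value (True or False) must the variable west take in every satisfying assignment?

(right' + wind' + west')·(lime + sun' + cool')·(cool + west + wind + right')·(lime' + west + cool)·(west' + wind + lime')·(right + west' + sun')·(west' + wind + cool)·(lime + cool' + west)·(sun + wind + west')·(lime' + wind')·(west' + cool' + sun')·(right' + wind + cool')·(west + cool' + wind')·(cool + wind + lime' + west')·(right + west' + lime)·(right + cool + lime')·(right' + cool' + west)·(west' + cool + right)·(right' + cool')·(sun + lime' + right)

False

Suppose west = 1.
Branch on right: set right = 0.
From the singleton clause (sun'), sun = 0.
From the singleton clause (wind), wind = 1.
From the singleton clause (lime'), lime = 0.
But (lime) is also a unit clause — contradiction.
Backtrack on right: now try right = 1.
From the singleton clause (wind'), wind = 0.
From the singleton clause (lime'), lime = 0.
From the singleton clause (cool), cool = 1.
But (cool') is also a unit clause — contradiction.
Both values of right lead to a conflict.
So every satisfying assignment has west = False.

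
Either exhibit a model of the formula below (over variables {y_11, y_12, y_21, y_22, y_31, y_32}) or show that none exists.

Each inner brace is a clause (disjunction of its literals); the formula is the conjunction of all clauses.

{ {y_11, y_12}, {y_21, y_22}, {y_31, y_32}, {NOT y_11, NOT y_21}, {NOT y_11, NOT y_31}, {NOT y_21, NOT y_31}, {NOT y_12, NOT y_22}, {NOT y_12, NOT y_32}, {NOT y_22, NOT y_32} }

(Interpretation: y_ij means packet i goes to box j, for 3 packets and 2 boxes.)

UNSATISFIABLE

Suppose y_11 = true.
Unit clause (NOT y_21) forces y_21 = false.
Unit clause (y_22) forces y_22 = true.
Unit clause (NOT y_31) forces y_31 = false.
Unit clause (y_32) forces y_32 = true.
But (NOT y_32) is also a unit clause — contradiction.
That branch fails; take y_11 = false instead.
Unit clause (y_12) forces y_12 = true.
Unit clause (NOT y_22) forces y_22 = false.
Unit clause (y_21) forces y_21 = true.
Unit clause (NOT y_31) forces y_31 = false.
Unit clause (y_32) forces y_32 = true.
But (NOT y_32) is also a unit clause — contradiction.
Both values of y_11 lead to a conflict.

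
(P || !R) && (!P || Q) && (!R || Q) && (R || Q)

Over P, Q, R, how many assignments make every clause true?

There are 2^3 = 8 truth assignments over (P, Q, R).
Check each against the 4 clauses (columns in the order P, Q, R):
  F F F  ✗ fails (R || Q)
  F F T  ✗ fails (P || !R)
  F T F  ✓ satisfies all
  F T T  ✗ fails (P || !R)
  T F F  ✗ fails (!P || Q)
  T F T  ✗ fails (!P || Q)
  T T F  ✓ satisfies all
  T T T  ✓ satisfies all
3 of the 8 rows are models.

3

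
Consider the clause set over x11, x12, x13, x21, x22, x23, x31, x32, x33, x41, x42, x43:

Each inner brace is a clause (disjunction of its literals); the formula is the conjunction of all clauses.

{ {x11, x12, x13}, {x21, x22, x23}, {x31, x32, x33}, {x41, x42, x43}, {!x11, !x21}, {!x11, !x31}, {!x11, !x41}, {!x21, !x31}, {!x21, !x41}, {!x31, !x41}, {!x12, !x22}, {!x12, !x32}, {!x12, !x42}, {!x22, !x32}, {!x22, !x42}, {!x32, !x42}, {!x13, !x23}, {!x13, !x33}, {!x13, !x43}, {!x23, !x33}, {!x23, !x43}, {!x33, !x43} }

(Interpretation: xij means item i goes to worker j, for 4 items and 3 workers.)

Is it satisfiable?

Unsatisfiable

Case x11 = false:
Case x12 = true:
From the singleton clause (!x22), x22 = false.
From the singleton clause (!x32), x32 = false.
From the singleton clause (!x42), x42 = false.
Case x21 = true:
From the singleton clause (!x31), x31 = false.
From the singleton clause (x33), x33 = true.
From the singleton clause (!x41), x41 = false.
From the singleton clause (x43), x43 = true.
But (!x43) is also a unit clause — contradiction.
So x21 must be the other value — set x21 = false.
From the singleton clause (x23), x23 = true.
From the singleton clause (!x13), x13 = false.
From the singleton clause (!x33), x33 = false.
From the singleton clause (x31), x31 = true.
From the singleton clause (!x41), x41 = false.
From the singleton clause (x43), x43 = true.
But (!x43) is also a unit clause — contradiction.
Neither x21 = true nor x21 = false works.
So x12 must be the other value — set x12 = false.
From the singleton clause (x13), x13 = true.
From the singleton clause (!x23), x23 = false.
From the singleton clause (!x33), x33 = false.
From the singleton clause (!x43), x43 = false.
Case x21 = true:
From the singleton clause (!x31), x31 = false.
From the singleton clause (x32), x32 = true.
From the singleton clause (!x41), x41 = false.
From the singleton clause (x42), x42 = true.
But (!x42) is also a unit clause — contradiction.
So x21 must be the other value — set x21 = false.
From the singleton clause (x22), x22 = true.
From the singleton clause (!x32), x32 = false.
From the singleton clause (x31), x31 = true.
From the singleton clause (!x41), x41 = false.
From the singleton clause (x42), x42 = true.
But (!x42) is also a unit clause — contradiction.
Neither x21 = true nor x21 = false works.
Neither x12 = true nor x12 = false works.
So x11 must be the other value — set x11 = true.
From the singleton clause (!x21), x21 = false.
From the singleton clause (!x31), x31 = false.
From the singleton clause (!x41), x41 = false.
Case x22 = true:
From the singleton clause (!x12), x12 = false.
From the singleton clause (!x32), x32 = false.
From the singleton clause (x33), x33 = true.
From the singleton clause (!x42), x42 = false.
From the singleton clause (x43), x43 = true.
But (!x43) is also a unit clause — contradiction.
So x22 must be the other value — set x22 = false.
From the singleton clause (x23), x23 = true.
From the singleton clause (!x13), x13 = false.
From the singleton clause (!x33), x33 = false.
From the singleton clause (x32), x32 = true.
From the singleton clause (!x12), x12 = false.
From the singleton clause (!x42), x42 = false.
From the singleton clause (x43), x43 = true.
But (!x43) is also a unit clause — contradiction.
Neither x22 = true nor x22 = false works.
Neither x11 = true nor x11 = false works.
No assignment satisfies every clause.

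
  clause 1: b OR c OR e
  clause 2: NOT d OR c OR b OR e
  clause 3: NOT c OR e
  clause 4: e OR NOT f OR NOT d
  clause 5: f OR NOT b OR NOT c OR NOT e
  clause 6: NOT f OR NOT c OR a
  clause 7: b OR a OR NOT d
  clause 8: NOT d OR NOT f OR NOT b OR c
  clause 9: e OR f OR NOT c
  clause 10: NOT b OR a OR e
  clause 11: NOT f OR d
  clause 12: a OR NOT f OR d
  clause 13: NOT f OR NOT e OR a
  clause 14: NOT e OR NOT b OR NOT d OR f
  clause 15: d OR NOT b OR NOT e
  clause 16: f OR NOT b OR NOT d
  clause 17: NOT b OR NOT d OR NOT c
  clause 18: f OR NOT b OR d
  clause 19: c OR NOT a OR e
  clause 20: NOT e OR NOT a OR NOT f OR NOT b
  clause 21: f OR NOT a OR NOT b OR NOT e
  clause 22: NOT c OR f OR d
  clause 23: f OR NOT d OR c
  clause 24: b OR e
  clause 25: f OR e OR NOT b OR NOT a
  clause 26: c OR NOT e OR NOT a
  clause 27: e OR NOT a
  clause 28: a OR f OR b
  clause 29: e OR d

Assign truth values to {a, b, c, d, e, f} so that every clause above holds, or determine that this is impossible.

Suppose c = true.
Unit clause (e) forces e = true.
Suppose f = true.
Unit clause (a) forces a = true.
Unit clause (d) forces d = true.
Unit clause (NOT b) forces b = false.
This assignment satisfies each clause.

a ↦ true, b ↦ false, c ↦ true, d ↦ true, e ↦ true, f ↦ true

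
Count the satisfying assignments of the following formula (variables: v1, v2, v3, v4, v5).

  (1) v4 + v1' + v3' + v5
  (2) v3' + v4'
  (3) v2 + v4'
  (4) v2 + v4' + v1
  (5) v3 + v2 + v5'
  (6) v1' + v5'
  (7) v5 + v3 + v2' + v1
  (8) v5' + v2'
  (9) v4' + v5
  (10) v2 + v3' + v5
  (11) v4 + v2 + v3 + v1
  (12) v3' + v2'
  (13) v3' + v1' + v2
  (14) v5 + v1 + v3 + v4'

3

There are 2^5 = 32 truth assignments over (v1, v2, v3, v4, v5).
Split on v1. With v1 = 1, the clauses containing v1 are satisfied and v1' drops from the rest; 2 of the 2^4 = 16 assignments to the other variables satisfy what remains.
With v1 = 0, by the same count on the reduced clause set, 1 assignment works.
Total: 2 + 1 = 3.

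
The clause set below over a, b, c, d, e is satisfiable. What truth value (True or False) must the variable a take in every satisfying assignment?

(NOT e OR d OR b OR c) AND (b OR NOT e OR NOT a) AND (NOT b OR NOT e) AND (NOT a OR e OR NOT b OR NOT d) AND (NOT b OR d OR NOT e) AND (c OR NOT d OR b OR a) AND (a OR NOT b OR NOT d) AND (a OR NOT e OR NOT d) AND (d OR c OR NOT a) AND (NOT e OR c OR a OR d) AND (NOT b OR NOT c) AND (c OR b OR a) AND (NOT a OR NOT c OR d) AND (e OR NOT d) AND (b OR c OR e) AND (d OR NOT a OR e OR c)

Suppose a = true.
Case b = true:
The clause (NOT e) is unit, so e = false.
The clause (NOT d) is unit, so d = false.
The clause (c) is unit, so c = true.
But (NOT c) is also a unit clause — contradiction.
Backtrack on b: now try b = false.
The clause (NOT e) is unit, so e = false.
The clause (NOT d) is unit, so d = false.
The clause (c) is unit, so c = true.
But (NOT c) is also a unit clause — contradiction.
Both values of b lead to a conflict.
So every satisfying assignment has a = False.

False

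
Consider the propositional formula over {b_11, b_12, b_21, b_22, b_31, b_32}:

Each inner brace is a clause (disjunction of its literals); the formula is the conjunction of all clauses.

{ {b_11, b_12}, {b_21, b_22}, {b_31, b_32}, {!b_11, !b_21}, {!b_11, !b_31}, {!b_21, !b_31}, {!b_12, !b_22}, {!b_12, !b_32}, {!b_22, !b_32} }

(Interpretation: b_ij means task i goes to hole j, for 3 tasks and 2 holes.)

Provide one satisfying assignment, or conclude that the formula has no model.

UNSATISFIABLE

Case b_11 = true:
(!b_21) alone gives b_21 = false.
(b_22) alone gives b_22 = true.
(!b_31) alone gives b_31 = false.
(b_32) alone gives b_32 = true.
Now (!b_32) is unsatisfied and unit — conflict.
So b_11 must be the other value — set b_11 = false.
(b_12) alone gives b_12 = true.
(!b_22) alone gives b_22 = false.
(b_21) alone gives b_21 = true.
(!b_31) alone gives b_31 = false.
(b_32) alone gives b_32 = true.
Now (!b_32) is unsatisfied and unit — conflict.
Either choice for b_11 ends in contradiction.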